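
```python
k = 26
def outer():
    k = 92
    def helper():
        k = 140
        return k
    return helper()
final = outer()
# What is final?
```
140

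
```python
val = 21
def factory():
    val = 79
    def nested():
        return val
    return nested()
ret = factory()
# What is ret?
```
79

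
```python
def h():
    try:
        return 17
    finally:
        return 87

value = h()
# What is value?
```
87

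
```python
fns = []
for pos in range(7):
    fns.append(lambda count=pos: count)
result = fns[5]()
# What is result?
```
5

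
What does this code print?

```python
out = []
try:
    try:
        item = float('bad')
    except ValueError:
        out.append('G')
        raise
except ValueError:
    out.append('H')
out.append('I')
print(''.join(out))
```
GHI

raise without argument re-raises current exception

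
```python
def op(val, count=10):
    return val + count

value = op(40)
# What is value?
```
50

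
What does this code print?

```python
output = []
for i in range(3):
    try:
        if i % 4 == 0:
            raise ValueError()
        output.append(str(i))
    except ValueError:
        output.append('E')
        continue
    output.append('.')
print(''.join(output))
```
E1.2.

continue in except skips rest of loop body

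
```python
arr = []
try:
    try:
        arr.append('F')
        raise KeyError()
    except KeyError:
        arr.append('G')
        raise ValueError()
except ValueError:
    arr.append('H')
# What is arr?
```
['F', 'G', 'H']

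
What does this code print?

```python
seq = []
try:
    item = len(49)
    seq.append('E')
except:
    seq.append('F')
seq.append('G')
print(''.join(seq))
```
FG

Exception raised in try, caught by bare except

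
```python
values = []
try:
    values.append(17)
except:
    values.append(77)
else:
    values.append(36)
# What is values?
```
[17, 36]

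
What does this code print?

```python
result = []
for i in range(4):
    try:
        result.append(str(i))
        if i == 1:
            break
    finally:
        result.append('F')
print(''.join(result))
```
0F1F

finally runs even when breaking out of loop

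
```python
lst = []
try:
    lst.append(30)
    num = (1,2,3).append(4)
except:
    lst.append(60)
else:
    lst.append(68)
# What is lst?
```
[30, 60]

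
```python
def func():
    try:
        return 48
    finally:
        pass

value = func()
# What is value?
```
48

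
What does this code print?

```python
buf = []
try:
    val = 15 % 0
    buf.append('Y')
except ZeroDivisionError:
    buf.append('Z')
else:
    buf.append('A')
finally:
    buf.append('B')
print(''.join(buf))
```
ZB

Exception: except runs, else skipped, finally runs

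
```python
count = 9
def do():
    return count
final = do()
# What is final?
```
9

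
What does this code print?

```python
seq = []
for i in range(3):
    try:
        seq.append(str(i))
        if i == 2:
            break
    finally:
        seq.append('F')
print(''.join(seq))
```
0F1F2F

finally runs even when breaking out of loop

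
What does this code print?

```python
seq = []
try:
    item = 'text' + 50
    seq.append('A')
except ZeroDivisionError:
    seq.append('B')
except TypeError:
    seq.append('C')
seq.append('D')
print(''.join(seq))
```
CD

TypeError is caught by its specific handler, not ZeroDivisionError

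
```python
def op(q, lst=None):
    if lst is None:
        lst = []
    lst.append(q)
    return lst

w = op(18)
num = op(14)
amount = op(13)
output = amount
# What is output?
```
[13]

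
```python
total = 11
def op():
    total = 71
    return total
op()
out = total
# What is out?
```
11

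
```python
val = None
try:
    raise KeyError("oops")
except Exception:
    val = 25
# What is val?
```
25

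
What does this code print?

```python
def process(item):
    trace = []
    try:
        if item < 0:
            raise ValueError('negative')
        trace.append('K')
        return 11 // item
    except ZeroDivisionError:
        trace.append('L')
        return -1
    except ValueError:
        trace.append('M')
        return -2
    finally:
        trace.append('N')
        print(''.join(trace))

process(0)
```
KLN

item=0 causes ZeroDivisionError, caught, finally prints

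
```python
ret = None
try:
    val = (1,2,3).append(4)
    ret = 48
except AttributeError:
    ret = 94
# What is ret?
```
94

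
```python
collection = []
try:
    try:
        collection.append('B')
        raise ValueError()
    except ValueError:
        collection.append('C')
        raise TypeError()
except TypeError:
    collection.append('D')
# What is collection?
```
['B', 'C', 'D']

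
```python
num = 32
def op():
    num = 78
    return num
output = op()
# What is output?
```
78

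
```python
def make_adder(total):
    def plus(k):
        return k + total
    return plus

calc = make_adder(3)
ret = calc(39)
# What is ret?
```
42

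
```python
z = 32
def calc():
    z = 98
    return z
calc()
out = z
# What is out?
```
32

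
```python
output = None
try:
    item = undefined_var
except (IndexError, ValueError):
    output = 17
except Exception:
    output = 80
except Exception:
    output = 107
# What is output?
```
80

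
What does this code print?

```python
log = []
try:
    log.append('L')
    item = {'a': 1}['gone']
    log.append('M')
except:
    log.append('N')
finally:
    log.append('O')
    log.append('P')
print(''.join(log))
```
LNOP

Code before exception runs, then except, then all of finally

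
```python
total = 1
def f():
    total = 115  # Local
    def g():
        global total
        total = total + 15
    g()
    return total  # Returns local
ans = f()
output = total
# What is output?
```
16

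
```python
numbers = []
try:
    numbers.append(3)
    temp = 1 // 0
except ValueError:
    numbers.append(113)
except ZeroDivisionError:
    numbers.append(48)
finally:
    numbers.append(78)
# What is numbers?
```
[3, 48, 78]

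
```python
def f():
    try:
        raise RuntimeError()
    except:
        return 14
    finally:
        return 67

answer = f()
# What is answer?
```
67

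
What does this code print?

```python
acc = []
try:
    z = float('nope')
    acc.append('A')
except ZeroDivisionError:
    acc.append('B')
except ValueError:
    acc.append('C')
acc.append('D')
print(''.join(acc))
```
CD

ValueError is caught by its specific handler, not ZeroDivisionError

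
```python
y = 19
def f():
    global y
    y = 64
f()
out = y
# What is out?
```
64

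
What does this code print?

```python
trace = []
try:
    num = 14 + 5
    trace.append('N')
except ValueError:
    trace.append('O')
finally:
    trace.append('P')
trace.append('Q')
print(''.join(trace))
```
NPQ

finally runs after normal execution too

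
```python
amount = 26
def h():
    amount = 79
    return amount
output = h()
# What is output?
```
79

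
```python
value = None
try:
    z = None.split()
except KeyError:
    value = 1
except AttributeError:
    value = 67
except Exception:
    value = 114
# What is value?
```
67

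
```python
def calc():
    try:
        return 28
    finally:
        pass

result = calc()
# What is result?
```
28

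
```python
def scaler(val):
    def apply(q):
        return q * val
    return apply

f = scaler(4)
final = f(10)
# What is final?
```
40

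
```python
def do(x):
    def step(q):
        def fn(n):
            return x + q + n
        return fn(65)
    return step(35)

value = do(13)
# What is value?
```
113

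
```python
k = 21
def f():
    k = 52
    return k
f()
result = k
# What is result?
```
21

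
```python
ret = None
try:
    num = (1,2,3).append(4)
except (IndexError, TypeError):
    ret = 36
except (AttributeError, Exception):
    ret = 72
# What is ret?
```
72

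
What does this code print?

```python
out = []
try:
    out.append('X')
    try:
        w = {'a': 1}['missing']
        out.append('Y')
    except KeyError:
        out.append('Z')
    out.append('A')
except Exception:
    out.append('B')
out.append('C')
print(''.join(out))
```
XZAC

Inner exception caught by inner handler, outer continues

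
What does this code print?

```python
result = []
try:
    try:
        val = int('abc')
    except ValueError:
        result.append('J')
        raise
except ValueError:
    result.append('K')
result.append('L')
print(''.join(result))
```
JKL

raise without argument re-raises current exception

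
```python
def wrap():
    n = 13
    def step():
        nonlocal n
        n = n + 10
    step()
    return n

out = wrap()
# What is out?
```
23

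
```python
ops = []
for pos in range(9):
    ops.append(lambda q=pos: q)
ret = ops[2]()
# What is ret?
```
2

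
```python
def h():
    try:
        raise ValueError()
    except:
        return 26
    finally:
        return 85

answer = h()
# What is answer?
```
85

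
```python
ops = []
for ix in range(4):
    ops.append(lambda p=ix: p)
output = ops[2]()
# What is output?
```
2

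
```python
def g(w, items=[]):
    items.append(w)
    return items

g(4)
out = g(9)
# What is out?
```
[4, 9]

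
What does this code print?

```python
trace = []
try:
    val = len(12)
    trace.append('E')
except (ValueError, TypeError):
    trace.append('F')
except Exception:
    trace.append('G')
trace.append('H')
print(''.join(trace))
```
FH

TypeError matches tuple containing it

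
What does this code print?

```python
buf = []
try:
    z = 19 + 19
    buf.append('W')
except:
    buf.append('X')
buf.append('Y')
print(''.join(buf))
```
WY

No exception, try block completes normally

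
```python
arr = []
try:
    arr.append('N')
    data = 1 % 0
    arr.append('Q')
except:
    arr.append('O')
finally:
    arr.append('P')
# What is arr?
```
['N', 'O', 'P']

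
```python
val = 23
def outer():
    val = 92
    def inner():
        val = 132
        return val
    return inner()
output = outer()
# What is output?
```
132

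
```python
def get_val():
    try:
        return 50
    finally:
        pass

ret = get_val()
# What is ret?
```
50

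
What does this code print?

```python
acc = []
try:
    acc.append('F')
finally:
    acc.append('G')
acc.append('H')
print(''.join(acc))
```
FGH

try/finally without except, no exception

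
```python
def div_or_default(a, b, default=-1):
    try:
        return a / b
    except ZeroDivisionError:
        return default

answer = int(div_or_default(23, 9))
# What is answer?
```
2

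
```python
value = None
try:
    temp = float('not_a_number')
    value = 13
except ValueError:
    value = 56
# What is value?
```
56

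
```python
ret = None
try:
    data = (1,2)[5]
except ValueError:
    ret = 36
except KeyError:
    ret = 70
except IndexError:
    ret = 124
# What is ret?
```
124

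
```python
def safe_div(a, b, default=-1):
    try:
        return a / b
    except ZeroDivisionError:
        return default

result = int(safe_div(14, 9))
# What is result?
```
1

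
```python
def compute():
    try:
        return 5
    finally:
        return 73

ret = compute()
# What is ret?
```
73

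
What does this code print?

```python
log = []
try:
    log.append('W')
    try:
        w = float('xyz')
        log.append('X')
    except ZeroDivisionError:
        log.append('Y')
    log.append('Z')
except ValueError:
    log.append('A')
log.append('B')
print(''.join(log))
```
WAB

Inner handler doesn't match, propagates to outer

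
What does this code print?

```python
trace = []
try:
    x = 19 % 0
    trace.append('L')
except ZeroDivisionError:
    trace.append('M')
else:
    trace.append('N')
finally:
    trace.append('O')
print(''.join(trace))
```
MO

Exception: except runs, else skipped, finally runs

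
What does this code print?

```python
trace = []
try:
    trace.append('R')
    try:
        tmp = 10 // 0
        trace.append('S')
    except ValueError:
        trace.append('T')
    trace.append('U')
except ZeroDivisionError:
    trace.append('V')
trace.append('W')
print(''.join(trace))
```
RVW

Inner handler doesn't match, propagates to outer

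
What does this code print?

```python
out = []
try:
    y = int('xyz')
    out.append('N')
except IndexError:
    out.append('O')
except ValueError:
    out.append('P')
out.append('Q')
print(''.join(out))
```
PQ

ValueError is caught by its specific handler, not IndexError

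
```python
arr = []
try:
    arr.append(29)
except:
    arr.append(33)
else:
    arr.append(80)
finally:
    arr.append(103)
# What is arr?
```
[29, 80, 103]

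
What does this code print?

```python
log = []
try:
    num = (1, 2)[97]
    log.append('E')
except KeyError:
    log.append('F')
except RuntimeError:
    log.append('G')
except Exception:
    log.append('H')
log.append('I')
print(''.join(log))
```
HI

IndexError not specifically caught, falls to Exception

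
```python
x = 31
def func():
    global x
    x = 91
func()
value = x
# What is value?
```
91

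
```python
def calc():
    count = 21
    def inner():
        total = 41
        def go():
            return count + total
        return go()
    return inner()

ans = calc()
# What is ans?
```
62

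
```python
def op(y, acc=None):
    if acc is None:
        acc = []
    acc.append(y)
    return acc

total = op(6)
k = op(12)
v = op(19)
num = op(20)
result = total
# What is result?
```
[6]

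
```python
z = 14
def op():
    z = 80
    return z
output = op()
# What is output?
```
80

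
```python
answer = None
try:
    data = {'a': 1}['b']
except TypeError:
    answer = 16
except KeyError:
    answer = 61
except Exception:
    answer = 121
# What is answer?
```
61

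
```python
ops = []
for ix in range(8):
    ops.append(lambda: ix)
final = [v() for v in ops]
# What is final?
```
[7, 7, 7, 7, 7, 7, 7, 7]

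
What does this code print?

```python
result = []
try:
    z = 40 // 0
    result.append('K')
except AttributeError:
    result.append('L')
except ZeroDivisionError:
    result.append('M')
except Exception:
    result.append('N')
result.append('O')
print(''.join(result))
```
MO

ZeroDivisionError matches before generic Exception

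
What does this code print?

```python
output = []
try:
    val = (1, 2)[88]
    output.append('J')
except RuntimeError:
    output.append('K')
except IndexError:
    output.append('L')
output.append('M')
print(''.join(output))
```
LM

IndexError is caught by its specific handler, not RuntimeError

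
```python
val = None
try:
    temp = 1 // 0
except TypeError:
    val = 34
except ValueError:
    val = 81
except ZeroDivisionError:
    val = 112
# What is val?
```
112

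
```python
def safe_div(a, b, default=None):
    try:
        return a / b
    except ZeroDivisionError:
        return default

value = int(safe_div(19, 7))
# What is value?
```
2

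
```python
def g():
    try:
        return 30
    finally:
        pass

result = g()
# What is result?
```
30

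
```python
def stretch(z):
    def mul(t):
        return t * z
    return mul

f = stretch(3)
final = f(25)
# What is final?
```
75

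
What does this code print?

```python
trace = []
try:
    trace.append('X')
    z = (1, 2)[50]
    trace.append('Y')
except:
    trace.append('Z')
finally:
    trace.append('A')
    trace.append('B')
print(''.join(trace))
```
XZAB

Code before exception runs, then except, then all of finally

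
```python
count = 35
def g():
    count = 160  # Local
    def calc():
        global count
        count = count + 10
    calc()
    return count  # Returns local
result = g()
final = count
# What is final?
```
45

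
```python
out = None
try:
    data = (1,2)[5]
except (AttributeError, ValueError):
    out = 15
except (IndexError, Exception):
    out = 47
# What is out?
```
47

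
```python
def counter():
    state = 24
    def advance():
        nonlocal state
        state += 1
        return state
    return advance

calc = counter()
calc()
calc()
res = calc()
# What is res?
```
27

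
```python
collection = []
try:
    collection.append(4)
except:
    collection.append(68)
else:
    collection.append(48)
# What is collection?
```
[4, 48]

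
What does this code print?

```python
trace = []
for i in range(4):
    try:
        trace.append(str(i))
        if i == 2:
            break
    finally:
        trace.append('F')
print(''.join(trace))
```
0F1F2F

finally runs even when breaking out of loop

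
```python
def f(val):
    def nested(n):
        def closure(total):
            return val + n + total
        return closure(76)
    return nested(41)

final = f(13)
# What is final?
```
130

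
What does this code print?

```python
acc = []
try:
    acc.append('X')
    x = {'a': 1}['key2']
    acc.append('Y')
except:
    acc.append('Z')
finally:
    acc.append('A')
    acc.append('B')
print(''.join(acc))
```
XZAB

Code before exception runs, then except, then all of finally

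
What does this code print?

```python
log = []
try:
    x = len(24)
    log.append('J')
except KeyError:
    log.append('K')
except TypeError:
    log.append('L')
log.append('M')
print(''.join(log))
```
LM

TypeError is caught by its specific handler, not KeyError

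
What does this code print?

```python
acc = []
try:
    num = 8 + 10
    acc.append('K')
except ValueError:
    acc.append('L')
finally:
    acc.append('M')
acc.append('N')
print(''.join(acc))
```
KMN

finally runs after normal execution too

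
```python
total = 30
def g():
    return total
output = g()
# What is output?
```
30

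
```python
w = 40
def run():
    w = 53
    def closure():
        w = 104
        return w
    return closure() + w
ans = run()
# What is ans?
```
157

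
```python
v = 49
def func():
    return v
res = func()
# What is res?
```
49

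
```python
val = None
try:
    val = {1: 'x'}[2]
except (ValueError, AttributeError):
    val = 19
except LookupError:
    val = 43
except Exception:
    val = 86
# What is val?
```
43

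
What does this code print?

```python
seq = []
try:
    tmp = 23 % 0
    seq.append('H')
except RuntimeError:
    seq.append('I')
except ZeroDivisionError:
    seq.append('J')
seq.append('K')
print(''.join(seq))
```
JK

ZeroDivisionError is caught by its specific handler, not RuntimeError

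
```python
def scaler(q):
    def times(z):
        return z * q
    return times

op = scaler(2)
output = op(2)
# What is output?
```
4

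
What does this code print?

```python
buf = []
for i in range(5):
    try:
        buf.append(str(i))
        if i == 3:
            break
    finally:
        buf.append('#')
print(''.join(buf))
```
0#1#2#3#

finally runs even when breaking out of loop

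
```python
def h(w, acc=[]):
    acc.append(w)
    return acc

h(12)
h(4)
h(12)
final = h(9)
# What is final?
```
[12, 4, 12, 9]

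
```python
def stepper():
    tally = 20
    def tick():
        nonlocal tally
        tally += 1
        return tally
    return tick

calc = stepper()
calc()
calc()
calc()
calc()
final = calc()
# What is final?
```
25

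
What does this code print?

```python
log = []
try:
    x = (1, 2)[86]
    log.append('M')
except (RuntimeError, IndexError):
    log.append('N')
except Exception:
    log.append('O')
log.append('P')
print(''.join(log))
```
NP

IndexError matches tuple containing it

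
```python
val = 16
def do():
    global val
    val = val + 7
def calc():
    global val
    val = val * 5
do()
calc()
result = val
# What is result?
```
115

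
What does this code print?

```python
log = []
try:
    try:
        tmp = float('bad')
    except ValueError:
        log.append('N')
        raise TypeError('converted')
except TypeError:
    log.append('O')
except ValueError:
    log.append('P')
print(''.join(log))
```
NO

New TypeError raised, caught by outer TypeError handler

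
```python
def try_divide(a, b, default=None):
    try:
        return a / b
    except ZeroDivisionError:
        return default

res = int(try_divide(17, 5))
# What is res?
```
3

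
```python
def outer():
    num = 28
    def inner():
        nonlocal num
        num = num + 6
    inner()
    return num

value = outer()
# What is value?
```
34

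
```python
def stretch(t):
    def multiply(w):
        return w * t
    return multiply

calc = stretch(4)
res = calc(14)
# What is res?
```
56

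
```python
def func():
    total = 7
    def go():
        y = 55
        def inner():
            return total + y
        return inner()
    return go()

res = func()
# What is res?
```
62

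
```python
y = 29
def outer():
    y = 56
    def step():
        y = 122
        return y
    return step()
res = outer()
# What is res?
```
122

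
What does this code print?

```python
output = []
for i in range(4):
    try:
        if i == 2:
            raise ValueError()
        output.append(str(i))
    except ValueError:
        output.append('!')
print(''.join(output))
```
01!3

Exception on i=2 caught, loop continues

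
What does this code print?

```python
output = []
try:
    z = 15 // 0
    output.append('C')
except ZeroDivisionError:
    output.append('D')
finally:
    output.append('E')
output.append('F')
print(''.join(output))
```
DEF

finally always runs, even after exception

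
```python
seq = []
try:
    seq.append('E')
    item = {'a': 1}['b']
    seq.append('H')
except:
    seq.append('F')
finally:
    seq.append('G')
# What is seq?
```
['E', 'F', 'G']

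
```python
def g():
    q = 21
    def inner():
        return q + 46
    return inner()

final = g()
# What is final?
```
67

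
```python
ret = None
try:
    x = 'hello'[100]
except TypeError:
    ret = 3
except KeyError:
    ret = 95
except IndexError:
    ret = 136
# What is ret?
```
136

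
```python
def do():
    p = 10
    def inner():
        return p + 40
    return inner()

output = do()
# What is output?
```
50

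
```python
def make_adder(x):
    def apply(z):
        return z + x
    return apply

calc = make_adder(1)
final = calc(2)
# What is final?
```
3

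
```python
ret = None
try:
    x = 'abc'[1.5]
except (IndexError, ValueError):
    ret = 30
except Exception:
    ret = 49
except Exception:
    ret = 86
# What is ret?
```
49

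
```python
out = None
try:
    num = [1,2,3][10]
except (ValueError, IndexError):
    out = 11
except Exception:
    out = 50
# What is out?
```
11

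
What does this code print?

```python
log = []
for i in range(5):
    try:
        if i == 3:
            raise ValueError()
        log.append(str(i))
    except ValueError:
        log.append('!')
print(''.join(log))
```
012!4

Exception on i=3 caught, loop continues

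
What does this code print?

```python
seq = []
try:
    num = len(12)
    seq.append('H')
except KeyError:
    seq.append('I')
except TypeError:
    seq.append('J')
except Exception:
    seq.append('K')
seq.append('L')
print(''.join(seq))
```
JL

TypeError matches before generic Exception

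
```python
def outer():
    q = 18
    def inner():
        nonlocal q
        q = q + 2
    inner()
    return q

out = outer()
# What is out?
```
20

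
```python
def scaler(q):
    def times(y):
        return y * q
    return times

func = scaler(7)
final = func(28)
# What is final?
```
196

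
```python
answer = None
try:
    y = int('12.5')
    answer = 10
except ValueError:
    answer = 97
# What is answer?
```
97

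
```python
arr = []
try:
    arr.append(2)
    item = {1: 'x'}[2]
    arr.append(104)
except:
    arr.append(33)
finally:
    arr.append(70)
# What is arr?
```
[2, 33, 70]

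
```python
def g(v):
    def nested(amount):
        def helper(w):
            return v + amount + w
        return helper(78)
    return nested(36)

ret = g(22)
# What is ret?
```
136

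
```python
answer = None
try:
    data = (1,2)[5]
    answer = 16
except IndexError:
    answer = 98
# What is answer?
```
98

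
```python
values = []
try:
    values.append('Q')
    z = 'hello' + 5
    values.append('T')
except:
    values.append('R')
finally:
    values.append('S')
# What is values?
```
['Q', 'R', 'S']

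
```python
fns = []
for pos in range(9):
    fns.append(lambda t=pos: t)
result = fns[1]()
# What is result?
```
1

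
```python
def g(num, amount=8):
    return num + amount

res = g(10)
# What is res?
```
18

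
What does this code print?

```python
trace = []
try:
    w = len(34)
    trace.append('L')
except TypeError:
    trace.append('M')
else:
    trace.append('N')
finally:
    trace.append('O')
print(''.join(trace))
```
MO

Exception: except runs, else skipped, finally runs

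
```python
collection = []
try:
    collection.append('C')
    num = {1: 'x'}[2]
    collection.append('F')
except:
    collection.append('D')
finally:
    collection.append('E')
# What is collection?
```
['C', 'D', 'E']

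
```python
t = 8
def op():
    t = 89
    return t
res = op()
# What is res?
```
89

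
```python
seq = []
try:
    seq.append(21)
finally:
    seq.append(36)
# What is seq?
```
[21, 36]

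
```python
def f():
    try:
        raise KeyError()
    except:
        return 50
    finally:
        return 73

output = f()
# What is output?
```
73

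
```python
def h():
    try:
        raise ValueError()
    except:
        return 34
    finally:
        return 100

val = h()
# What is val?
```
100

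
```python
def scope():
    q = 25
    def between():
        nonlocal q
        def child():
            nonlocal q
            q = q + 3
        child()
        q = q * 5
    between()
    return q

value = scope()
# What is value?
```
140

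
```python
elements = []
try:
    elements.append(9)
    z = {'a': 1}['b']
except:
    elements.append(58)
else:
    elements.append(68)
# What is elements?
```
[9, 58]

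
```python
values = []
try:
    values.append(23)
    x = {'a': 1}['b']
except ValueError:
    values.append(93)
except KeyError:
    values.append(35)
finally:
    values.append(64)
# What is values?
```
[23, 35, 64]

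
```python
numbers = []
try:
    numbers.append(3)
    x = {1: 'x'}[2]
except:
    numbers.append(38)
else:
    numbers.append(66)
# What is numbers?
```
[3, 38]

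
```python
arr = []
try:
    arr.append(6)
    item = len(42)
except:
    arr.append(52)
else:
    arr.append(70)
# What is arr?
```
[6, 52]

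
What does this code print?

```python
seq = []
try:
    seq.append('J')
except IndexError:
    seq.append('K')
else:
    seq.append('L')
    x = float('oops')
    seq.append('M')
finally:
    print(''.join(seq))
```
JL

Try succeeds, else appends 'L', ValueError in else is uncaught, finally prints before exception propagates ('M' never appended)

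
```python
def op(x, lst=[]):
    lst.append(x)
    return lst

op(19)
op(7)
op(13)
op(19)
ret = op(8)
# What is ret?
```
[19, 7, 13, 19, 8]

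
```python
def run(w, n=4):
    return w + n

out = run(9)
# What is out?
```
13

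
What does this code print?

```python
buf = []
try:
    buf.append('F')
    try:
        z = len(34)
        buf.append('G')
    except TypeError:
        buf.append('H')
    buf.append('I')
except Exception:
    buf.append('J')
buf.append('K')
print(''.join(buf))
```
FHIK

Inner exception caught by inner handler, outer continues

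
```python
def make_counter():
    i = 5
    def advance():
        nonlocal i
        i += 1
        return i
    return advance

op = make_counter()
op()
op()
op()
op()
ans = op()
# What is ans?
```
10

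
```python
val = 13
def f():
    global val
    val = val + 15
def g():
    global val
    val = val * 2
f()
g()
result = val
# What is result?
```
56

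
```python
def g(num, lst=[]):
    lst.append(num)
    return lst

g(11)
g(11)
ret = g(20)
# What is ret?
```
[11, 11, 20]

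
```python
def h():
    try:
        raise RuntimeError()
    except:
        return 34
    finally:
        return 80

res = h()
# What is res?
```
80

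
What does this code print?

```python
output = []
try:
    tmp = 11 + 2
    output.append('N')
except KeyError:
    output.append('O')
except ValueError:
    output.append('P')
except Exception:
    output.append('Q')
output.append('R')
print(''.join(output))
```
NR

No exception, try block completes normally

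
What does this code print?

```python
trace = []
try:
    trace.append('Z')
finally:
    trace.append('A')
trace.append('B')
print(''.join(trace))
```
ZAB

try/finally without except, no exception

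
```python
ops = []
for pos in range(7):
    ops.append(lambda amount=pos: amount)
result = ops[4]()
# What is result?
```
4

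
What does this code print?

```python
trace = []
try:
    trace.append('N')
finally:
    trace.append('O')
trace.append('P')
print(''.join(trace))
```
NOP

try/finally without except, no exception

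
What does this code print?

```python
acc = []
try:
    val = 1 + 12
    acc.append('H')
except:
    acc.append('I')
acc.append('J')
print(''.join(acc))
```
HJ

No exception, try block completes normally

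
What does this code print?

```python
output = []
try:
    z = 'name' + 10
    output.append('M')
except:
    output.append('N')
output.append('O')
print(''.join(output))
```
NO

Exception raised in try, caught by bare except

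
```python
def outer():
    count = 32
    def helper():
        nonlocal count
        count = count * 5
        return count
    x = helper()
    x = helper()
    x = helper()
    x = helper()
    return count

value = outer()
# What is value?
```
20000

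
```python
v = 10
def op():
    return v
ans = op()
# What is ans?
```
10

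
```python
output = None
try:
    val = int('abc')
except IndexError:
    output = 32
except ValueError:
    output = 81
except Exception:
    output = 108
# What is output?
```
81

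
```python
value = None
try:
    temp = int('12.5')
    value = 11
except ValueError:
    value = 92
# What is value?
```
92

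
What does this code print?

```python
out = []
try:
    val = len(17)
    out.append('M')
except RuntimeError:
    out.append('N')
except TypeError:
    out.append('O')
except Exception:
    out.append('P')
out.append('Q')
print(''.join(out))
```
OQ

TypeError matches before generic Exception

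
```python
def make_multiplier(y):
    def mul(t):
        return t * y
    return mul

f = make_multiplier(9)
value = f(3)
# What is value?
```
27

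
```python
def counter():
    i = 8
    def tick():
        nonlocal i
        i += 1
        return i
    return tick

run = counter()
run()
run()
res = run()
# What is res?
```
11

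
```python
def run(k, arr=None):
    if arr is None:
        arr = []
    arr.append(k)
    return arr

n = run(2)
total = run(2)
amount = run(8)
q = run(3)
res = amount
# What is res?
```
[8]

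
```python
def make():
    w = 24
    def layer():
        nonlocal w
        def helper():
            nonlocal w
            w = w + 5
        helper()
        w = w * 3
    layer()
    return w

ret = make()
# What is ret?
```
87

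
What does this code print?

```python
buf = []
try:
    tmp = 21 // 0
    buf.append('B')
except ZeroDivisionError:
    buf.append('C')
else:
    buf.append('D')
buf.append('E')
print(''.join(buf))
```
CE

else block skipped when exception is caught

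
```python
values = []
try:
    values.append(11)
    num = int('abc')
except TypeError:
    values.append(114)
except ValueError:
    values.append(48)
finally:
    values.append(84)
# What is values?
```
[11, 48, 84]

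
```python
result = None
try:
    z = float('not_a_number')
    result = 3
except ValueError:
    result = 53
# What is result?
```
53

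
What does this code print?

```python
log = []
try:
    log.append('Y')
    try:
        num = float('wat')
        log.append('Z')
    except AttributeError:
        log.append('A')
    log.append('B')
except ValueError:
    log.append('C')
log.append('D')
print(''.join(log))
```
YCD

Inner handler doesn't match, propagates to outer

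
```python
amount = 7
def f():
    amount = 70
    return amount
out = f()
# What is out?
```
70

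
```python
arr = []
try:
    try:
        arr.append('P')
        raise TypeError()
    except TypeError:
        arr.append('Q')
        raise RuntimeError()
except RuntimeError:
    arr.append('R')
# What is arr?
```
['P', 'Q', 'R']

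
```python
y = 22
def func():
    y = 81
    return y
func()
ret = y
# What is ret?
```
22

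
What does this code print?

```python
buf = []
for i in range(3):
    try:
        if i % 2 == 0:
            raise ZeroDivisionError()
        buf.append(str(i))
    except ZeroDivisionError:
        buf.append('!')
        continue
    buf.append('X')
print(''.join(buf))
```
!1X!

continue in except skips rest of loop body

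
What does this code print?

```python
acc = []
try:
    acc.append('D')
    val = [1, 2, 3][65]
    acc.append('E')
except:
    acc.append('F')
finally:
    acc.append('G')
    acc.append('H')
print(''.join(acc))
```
DFGH

Code before exception runs, then except, then all of finally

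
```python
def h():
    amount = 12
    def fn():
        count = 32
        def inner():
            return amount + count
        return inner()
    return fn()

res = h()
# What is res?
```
44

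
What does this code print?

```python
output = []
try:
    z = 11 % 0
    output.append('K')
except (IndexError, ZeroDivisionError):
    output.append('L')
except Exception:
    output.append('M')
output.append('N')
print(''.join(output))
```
LN

ZeroDivisionError matches tuple containing it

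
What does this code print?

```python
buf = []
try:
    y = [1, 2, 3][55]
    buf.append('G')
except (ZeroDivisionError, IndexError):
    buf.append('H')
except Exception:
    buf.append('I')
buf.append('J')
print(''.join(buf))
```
HJ

IndexError matches tuple containing it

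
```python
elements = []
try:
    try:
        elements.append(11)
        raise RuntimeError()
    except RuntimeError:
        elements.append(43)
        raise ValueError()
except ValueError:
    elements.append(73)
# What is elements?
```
[11, 43, 73]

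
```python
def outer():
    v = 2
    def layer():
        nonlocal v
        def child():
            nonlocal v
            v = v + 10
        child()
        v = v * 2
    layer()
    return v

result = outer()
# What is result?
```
24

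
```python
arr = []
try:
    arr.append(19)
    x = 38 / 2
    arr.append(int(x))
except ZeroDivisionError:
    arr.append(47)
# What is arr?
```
[19, 19]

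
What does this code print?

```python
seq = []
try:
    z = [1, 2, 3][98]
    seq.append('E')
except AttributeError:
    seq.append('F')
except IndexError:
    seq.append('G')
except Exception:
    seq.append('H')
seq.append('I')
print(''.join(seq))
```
GI

IndexError matches before generic Exception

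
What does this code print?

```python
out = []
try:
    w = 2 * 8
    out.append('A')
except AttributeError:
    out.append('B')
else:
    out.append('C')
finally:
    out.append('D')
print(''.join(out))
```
ACD

else runs before finally when no exception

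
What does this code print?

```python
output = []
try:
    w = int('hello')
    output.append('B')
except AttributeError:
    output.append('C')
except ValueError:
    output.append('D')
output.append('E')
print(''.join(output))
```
DE

ValueError is caught by its specific handler, not AttributeError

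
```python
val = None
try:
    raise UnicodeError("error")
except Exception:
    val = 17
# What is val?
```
17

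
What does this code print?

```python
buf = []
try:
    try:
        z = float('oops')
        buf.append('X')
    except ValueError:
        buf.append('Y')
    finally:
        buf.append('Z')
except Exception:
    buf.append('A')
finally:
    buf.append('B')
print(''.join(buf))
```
YZB

Both finally blocks run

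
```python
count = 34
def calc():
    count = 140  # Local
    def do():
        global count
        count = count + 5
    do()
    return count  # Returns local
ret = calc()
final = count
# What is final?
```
39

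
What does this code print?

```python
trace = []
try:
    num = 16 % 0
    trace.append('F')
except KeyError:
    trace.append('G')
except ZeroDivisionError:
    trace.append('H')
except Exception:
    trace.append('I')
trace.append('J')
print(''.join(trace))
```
HJ

ZeroDivisionError matches before generic Exception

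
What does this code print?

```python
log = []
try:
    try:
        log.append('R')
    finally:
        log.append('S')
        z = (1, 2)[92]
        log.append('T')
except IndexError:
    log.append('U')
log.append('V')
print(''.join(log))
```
RSUV

Exception in inner finally caught by outer except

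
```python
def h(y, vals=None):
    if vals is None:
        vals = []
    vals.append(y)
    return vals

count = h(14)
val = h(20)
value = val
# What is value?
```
[20]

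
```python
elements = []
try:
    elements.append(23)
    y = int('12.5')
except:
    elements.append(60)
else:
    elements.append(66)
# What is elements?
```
[23, 60]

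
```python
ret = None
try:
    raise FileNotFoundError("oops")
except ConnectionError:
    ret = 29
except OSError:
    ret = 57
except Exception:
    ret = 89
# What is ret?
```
57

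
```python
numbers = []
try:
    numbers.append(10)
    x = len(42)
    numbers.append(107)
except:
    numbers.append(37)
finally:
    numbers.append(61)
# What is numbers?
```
[10, 37, 61]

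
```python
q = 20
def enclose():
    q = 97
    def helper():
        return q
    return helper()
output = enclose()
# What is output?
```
97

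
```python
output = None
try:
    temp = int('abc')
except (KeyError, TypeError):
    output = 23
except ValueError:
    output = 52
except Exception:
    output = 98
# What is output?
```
52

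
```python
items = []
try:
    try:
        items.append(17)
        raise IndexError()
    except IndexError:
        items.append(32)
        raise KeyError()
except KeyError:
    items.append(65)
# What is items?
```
[17, 32, 65]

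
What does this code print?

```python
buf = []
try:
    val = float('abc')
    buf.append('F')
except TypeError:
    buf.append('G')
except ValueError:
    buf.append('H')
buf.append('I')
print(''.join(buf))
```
HI

ValueError is caught by its specific handler, not TypeError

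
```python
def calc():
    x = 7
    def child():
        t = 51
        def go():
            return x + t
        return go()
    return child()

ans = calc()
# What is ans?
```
58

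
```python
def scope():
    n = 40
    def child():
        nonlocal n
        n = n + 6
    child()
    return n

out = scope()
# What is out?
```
46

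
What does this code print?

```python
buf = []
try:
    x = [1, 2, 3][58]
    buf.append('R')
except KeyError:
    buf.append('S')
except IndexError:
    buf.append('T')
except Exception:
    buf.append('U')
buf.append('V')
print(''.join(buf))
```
TV

IndexError matches before generic Exception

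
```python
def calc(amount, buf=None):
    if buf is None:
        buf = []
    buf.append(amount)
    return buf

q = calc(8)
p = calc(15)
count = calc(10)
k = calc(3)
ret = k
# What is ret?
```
[3]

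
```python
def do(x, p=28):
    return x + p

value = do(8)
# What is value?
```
36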